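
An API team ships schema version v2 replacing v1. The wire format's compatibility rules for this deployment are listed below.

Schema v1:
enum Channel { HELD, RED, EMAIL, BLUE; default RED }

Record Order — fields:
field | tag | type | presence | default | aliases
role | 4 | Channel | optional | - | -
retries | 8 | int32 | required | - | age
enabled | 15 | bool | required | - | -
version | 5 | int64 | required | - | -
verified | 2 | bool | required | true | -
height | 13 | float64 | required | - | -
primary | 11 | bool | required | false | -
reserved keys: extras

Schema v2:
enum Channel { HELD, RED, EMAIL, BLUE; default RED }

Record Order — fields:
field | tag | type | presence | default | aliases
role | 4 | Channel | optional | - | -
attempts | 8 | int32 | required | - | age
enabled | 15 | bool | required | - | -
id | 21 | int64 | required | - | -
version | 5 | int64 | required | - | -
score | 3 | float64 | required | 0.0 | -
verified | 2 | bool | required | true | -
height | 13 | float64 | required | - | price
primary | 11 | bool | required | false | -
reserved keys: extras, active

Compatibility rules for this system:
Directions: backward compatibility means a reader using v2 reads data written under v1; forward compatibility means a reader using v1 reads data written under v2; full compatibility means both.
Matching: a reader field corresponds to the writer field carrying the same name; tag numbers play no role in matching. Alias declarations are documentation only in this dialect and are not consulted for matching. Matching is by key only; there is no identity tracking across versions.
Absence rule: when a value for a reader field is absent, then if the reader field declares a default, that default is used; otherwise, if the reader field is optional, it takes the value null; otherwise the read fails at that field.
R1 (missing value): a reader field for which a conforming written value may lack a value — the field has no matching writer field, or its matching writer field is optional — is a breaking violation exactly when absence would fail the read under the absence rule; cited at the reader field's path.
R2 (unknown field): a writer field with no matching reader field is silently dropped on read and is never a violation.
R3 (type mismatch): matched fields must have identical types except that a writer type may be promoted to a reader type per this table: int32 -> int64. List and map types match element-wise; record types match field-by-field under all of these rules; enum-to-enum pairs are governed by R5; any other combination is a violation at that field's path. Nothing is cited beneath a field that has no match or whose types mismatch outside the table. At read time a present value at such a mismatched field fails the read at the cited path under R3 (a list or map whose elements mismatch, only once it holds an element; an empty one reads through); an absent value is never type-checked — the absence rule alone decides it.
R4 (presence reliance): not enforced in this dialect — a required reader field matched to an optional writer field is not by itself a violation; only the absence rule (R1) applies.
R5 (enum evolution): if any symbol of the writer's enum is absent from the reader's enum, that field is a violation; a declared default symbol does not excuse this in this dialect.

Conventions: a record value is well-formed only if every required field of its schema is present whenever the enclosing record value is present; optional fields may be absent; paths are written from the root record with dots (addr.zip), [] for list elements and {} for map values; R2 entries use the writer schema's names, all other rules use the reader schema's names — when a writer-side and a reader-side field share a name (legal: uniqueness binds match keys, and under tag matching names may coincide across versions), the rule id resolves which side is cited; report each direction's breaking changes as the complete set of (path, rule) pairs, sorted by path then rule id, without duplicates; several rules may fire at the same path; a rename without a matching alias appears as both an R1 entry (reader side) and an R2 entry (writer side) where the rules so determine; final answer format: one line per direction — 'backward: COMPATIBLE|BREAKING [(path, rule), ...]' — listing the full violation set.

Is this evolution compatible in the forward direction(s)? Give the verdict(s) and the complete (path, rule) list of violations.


forward: BREAKING [(retries, R1)]

each type pair in Order: writer, then reader
forward analysis of Order with v1 as reader and v2 as writer:
  Channel -> Channel, writer optional: role aligns to role
  retries: no writer match
  bool -> bool, writer required: enabled aligns to enabled
  int64 -> int64, writer required: version aligns to version
  bool -> bool, writer required: verified aligns to verified
  float64 -> float64, writer required: height aligns to height
  bool -> bool, writer required: primary aligns to primary
  leftover writer field: attempts
  leftover writer field: id
  leftover writer field: score
  breaking: (retries, R1)
  => forward verdict for Order: BREAKING, 1 violation(s)
ruling out the remaining Order differences:
  added field score to record Order: required float64, tag 3, default 0.0 (in v2 it sits immediately before verified) -> inert for the asked Order verdict: nothing fires
  added field id to record Order: required int64, tag 21 (in v2 it sits immediately before version) -> its effect on Order is confined to the backward direction, not asked


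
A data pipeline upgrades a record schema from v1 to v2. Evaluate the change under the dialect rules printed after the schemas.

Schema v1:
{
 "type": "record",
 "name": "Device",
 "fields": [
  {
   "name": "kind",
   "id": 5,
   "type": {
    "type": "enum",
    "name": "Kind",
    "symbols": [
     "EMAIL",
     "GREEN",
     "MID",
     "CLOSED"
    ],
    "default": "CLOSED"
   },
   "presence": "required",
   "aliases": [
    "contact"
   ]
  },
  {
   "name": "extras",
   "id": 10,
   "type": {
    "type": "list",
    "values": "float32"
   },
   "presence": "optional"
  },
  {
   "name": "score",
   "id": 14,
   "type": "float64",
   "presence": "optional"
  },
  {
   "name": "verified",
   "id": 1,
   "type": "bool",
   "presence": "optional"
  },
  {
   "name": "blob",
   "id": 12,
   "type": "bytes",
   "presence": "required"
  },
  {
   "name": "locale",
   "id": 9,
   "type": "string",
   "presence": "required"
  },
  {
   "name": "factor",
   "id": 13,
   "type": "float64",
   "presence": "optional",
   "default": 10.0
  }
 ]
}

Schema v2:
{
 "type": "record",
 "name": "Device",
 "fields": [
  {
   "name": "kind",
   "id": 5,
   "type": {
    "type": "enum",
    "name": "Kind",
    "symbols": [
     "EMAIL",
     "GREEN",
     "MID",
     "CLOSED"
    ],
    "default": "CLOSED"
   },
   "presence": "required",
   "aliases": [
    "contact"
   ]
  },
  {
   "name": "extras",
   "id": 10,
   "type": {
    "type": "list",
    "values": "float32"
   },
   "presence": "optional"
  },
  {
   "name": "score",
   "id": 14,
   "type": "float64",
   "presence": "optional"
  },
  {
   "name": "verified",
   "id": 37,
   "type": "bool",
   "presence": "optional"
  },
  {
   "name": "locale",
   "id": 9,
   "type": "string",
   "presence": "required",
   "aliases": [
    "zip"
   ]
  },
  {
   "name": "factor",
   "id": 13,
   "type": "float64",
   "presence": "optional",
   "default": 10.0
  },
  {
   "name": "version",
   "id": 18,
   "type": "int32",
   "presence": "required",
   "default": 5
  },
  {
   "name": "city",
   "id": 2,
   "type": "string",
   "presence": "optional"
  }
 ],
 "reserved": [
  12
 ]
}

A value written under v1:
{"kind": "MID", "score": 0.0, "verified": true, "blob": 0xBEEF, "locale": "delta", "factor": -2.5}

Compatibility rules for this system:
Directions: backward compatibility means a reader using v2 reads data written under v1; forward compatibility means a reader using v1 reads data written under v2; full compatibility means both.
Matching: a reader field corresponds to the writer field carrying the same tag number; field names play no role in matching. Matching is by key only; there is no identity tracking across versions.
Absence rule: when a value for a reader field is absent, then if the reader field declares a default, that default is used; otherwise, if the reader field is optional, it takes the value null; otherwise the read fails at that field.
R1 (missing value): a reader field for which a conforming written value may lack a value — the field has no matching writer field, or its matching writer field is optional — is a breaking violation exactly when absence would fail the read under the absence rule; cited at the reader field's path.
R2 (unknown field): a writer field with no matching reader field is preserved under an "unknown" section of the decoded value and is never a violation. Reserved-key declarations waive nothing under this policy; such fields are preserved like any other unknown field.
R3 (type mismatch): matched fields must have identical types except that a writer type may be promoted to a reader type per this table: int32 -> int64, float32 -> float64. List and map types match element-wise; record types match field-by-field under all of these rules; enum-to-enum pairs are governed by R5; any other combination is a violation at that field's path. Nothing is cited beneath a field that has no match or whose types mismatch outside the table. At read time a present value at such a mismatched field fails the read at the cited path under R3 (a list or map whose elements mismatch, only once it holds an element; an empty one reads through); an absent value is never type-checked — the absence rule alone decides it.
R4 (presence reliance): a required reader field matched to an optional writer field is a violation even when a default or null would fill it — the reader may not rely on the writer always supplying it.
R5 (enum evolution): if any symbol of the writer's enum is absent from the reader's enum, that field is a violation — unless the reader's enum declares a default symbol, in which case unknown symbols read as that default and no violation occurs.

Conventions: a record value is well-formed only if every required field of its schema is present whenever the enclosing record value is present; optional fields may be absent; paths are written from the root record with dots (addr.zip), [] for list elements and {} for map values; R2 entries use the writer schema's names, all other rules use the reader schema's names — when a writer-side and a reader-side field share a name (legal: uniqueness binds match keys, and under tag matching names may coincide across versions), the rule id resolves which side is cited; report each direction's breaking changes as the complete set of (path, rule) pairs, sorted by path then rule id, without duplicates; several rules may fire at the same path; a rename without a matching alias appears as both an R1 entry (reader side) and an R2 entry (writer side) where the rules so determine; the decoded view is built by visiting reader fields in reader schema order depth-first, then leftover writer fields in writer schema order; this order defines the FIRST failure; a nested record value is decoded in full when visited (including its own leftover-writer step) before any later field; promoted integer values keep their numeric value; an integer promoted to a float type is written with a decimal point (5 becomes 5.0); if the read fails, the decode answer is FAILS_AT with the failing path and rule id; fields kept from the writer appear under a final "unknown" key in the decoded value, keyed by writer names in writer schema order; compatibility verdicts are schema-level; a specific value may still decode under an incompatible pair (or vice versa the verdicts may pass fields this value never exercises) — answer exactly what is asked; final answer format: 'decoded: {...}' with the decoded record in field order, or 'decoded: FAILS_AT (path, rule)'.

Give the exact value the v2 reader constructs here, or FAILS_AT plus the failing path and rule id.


decoded: {"kind": "MID", "extras": null, "score": 0.0, "verified": null, "locale": "delta", "factor": -2.5, "version": 5, "city": null, "unknown": {"verified": true, "blob": 0xBEEF}}

arrows below run writer -> reader for Device
migrating the Device value to v2:
  kind := "MID"
  extras := null (not supplied -> null)
  score := 0.0
  verified := null (not supplied -> null)
  locale := "delta"
  factor := -2.5
  version := 5 (no value, default fills)
  city := null (not supplied -> null)
  writer verified: kept under "unknown"
  writer blob: kept under "unknown"
  => decoded: {"kind": "MID", "extras": null, "score": 0.0, "verified": null, "locale": "delta", "factor": -2.5, "version": 5, "city": null, "unknown": {"verified": true, "blob": 0xBEEF}}


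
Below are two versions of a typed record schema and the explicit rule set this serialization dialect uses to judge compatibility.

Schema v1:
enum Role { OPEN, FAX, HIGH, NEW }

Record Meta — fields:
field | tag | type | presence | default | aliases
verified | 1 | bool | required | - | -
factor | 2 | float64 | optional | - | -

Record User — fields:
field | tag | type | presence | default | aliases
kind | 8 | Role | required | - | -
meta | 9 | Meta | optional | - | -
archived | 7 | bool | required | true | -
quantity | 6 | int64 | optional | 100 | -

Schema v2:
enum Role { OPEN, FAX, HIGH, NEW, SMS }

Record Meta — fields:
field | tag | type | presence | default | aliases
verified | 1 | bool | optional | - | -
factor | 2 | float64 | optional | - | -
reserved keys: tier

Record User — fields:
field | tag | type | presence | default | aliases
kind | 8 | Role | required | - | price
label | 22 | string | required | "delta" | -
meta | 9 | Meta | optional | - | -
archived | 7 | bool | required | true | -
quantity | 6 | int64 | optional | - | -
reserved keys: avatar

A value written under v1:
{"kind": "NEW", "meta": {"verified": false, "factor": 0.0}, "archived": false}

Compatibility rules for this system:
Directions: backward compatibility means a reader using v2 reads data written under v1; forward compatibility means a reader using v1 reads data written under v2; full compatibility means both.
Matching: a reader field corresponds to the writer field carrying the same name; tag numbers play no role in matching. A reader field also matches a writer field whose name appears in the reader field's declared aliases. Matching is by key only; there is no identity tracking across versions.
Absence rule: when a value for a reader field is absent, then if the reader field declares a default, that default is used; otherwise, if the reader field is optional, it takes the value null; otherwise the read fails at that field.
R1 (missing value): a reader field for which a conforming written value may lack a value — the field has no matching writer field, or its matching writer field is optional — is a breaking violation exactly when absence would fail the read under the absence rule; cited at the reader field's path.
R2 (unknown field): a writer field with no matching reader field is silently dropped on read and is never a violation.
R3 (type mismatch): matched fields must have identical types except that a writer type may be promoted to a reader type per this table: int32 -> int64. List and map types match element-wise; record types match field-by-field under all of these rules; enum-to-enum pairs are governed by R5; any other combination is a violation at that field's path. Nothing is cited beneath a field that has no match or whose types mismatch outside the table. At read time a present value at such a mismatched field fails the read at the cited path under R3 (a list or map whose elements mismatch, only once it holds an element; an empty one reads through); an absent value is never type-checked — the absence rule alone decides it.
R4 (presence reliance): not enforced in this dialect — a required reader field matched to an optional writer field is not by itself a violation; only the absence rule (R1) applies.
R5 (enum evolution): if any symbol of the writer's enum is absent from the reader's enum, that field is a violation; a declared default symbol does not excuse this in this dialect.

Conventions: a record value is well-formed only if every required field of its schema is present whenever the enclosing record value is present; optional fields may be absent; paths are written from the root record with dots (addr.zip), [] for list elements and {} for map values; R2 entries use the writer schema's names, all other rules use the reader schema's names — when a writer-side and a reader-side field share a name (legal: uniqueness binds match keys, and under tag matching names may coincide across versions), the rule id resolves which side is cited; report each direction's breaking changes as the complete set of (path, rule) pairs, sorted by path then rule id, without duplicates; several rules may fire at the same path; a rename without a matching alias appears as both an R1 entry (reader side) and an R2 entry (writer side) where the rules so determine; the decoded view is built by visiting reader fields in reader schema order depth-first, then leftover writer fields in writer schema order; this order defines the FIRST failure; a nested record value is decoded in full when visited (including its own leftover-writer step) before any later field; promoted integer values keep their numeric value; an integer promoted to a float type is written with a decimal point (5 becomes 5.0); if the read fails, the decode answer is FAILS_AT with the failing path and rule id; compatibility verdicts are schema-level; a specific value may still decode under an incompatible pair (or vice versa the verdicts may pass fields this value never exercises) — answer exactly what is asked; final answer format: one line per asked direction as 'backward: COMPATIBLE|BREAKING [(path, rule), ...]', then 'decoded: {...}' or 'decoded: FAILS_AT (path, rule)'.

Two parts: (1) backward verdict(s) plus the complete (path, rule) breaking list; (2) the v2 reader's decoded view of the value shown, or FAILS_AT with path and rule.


backward: COMPATIBLE []; decoded: {"kind": "NEW", "label": "delta", "meta": {"verified": false, "factor": 0.0}, "archived": false, "quantity": null}

the writer's type comes first in each User pair
backward on User — v2 reading data written by v1:
  writer required, Role -> Role: reader kind maps from writer kind
  label: no writer match
  writer optional, Meta -> Meta: reader meta maps from writer meta
  writer required, bool -> bool: reader archived maps from writer archived
  writer optional, int64 -> int64: reader quantity maps from writer quantity
  writer required, bool -> bool: reader meta.verified maps from writer meta.verified
  writer optional, float64 -> float64: reader meta.factor maps from writer meta.factor
  => backward verdict for User: COMPATIBLE, no violations
decode (reader v2):
  kind := "NEW"
  label := "delta" (absent -> default)
  meta.verified := false
  meta.factor := 0.0
  archived := false
  quantity := null (absent, optional -> null)
  => decoded: {"kind": "NEW", "label": "delta", "meta": {"verified": false, "factor": 0.0}, "archived": false, "quantity": null}
checking off the User differences that do not matter here:
  enum Role (field kind in record User): symbol SMS added -> fires only in the forward direction of User, which is not asked here
  field verified in record Meta: required changed to optional -> fires only in the forward direction of User, which is not asked here


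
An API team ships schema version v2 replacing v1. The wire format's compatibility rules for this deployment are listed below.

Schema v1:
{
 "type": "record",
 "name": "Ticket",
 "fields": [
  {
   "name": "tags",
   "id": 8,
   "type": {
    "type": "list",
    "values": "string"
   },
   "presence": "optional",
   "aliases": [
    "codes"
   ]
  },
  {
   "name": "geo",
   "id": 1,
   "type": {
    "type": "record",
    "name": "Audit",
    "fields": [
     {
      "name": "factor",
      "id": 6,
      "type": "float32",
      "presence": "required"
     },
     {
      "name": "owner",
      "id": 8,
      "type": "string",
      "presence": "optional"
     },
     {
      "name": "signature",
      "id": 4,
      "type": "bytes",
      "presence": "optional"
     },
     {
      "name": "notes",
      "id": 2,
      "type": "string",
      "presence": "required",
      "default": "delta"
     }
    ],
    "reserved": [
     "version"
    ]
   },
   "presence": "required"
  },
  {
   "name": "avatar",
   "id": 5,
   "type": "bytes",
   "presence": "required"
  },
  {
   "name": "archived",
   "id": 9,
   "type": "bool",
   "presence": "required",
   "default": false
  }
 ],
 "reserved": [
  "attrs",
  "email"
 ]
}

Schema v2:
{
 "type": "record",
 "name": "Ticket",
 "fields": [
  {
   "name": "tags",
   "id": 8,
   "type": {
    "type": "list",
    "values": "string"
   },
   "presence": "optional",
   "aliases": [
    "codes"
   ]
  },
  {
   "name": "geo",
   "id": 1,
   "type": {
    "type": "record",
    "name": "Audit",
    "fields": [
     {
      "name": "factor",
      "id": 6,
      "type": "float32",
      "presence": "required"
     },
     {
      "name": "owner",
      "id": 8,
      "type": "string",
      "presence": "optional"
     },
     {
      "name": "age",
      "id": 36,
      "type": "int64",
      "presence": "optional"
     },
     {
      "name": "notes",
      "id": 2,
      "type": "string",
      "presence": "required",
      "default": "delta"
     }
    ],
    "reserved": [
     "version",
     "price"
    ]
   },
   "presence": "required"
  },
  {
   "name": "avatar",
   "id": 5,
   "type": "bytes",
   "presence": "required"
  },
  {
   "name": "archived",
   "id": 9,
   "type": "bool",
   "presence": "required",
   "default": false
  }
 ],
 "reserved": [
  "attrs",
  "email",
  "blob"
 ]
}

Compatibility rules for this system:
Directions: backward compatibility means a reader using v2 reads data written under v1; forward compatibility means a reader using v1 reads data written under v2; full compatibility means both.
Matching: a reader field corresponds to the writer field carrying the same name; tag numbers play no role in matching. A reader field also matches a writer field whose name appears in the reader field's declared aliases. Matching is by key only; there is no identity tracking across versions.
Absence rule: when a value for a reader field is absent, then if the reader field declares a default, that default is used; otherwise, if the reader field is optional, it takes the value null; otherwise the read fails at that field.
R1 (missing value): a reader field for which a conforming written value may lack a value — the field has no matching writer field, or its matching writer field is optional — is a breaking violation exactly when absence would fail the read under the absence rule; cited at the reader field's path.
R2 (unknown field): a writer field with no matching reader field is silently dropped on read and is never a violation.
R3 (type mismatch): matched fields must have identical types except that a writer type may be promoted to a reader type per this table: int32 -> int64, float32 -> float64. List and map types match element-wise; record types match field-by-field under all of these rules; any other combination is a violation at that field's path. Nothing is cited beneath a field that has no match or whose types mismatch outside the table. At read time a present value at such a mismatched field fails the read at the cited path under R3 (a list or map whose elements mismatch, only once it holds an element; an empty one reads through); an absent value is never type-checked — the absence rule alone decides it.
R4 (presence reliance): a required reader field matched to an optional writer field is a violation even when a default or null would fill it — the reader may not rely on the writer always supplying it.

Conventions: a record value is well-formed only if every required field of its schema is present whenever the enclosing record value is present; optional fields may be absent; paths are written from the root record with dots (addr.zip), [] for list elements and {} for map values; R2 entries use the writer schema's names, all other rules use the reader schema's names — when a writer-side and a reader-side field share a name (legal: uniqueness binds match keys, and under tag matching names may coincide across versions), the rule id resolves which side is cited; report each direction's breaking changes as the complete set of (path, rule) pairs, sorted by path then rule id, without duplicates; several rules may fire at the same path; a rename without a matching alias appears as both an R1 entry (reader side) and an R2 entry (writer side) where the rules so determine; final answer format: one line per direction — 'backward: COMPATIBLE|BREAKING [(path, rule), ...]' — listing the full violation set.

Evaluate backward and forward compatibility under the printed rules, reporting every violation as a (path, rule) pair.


backward: COMPATIBLE []; forward: COMPATIBLE []

in Ticket below, arrows point writer -> reader
backward for Ticket (reader v2, writer v1):
  tags: paired with writer tags (list<string> -> list<string>; writer optional)
  geo: paired with writer geo (Audit -> Audit; writer required)
  avatar: paired with writer avatar (bytes -> bytes; writer required)
  archived: paired with writer archived (bool -> bool; writer required)
  geo.factor: paired with writer geo.factor (float32 -> float32; writer required)
  geo.owner: paired with writer geo.owner (string -> string; writer optional)
  geo.age has no writer counterpart
  geo.notes: paired with writer geo.notes (string -> string; writer required)
  leftover writer field: geo.signature
  => backward verdict for Ticket: COMPATIBLE, no violations
forward for Ticket (reader v1, writer v2):
  tags: paired with writer tags (list<string> -> list<string>; writer optional)
  geo: paired with writer geo (Audit -> Audit; writer required)
  avatar: paired with writer avatar (bytes -> bytes; writer required)
  archived: paired with writer archived (bool -> bool; writer required)
  geo.factor: paired with writer geo.factor (float32 -> float32; writer required)
  geo.owner: paired with writer geo.owner (string -> string; writer optional)
  geo.signature has no writer counterpart
  geo.notes: paired with writer geo.notes (string -> string; writer required)
  leftover writer field: geo.age
  => forward verdict for Ticket: COMPATIBLE, no violations


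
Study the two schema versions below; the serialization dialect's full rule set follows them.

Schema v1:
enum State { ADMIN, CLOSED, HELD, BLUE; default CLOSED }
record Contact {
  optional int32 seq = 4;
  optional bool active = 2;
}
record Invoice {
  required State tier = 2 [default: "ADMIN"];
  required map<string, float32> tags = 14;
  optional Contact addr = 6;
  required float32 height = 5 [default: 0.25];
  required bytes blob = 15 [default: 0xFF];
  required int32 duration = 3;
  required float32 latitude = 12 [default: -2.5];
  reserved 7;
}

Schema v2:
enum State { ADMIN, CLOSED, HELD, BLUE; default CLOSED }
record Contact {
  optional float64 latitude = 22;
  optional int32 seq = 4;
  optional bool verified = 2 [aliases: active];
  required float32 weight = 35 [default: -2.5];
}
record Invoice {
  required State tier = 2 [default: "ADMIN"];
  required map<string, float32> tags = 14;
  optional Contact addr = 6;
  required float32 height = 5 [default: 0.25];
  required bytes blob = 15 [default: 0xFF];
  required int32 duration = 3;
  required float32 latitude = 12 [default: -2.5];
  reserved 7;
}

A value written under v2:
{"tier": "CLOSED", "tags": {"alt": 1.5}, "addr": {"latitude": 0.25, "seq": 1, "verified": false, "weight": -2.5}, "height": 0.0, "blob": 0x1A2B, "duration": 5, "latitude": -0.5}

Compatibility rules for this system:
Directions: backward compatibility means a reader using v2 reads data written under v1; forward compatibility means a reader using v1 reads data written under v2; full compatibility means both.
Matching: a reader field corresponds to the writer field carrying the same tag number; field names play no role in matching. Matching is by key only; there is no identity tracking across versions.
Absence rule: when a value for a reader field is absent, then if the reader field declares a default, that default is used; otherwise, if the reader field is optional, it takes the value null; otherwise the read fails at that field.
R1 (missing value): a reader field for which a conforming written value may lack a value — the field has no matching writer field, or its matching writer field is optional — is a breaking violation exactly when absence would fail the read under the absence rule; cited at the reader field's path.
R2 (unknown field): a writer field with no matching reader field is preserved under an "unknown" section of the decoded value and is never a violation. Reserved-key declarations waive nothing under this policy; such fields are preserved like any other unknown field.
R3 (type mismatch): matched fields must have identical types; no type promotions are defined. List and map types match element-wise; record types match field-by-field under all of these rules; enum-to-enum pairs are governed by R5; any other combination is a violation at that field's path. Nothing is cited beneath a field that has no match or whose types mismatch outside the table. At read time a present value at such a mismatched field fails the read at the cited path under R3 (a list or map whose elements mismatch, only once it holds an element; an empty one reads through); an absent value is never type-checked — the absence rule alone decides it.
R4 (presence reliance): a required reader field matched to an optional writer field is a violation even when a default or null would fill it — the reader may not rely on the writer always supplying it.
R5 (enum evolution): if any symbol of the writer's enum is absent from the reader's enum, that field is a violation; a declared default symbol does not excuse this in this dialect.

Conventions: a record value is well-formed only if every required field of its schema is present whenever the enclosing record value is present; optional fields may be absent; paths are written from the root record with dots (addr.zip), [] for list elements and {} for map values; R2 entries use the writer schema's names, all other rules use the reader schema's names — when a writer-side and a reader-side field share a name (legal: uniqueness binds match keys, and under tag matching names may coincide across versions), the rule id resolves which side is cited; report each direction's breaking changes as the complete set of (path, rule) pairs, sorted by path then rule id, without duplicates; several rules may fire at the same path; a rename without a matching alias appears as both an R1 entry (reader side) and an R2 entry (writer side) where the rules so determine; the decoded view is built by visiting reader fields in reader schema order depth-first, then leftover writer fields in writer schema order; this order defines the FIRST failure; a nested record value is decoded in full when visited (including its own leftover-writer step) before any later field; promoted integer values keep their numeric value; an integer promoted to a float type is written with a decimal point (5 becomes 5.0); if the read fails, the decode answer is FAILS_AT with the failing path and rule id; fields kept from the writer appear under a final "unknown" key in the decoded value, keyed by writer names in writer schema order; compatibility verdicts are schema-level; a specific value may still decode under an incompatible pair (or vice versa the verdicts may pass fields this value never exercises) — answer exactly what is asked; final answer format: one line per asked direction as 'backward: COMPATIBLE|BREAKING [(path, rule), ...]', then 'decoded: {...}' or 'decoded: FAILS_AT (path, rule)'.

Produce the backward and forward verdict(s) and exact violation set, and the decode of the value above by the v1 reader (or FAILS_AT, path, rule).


backward: COMPATIBLE []; forward: COMPATIBLE []; decoded: {"tier": "CLOSED", "tags": {"alt": 1.5}, "addr": {"seq": 1, "active": false, "unknown": {"latitude": 0.25, "weight": -2.5}}, "height": 0.0, "blob": 0x1A2B, "duration": 5, "latitude": -0.5}

arrows below run writer -> reader for Invoice
backward analysis of Invoice with v2 as reader and v1 as writer:
  tier <- tier (State -> State, writer required)
  tags <- tags (map<string, float32> -> map<string, float32>, writer required)
  addr <- addr (Contact -> Contact, writer optional)
  height <- height (float32 -> float32, writer required)
  blob <- blob (bytes -> bytes, writer required)
  duration <- duration (int32 -> int32, writer required)
  latitude <- latitude (float32 -> float32, writer required)
  addr.latitude has no writer counterpart
  addr.seq <- addr.seq (int32 -> int32, writer optional)
  addr.verified <- addr.active (bool -> bool, writer optional)
  addr.weight has no writer counterpart
  => backward: COMPATIBLE
forward analysis of Invoice with v1 as reader and v2 as writer:
  tier <- tier (State -> State, writer required)
  tags <- tags (map<string, float32> -> map<string, float32>, writer required)
  addr <- addr (Contact -> Contact, writer optional)
  height <- height (float32 -> float32, writer required)
  blob <- blob (bytes -> bytes, writer required)
  duration <- duration (int32 -> int32, writer required)
  latitude <- latitude (float32 -> float32, writer required)
  addr.seq <- addr.seq (int32 -> int32, writer optional)
  addr.active <- addr.verified (bool -> bool, writer optional)
  addr.latitude (writer side), unknown to reader
  addr.weight (writer side), unknown to reader
  => forward: COMPATIBLE
migrating the Invoice value to v1:
  tier := "CLOSED"
  tags := {"alt": 1.5}
  addr.seq := 1
  addr.active := false (from writer verified)
  writer addr.latitude: kept under "unknown"
  writer addr.weight: kept under "unknown"
  height := 0.0
  blob := 0x1A2B
  duration := 5
  latitude := -0.5
  => decoded: {"tier": "CLOSED", "tags": {"alt": 1.5}, "addr": {"seq": 1, "active": false, "unknown": {"latitude": 0.25, "weight": -2.5}}, "height": 0.0, "blob": 0x1A2B, "duration": 5, "latitude": -0.5}


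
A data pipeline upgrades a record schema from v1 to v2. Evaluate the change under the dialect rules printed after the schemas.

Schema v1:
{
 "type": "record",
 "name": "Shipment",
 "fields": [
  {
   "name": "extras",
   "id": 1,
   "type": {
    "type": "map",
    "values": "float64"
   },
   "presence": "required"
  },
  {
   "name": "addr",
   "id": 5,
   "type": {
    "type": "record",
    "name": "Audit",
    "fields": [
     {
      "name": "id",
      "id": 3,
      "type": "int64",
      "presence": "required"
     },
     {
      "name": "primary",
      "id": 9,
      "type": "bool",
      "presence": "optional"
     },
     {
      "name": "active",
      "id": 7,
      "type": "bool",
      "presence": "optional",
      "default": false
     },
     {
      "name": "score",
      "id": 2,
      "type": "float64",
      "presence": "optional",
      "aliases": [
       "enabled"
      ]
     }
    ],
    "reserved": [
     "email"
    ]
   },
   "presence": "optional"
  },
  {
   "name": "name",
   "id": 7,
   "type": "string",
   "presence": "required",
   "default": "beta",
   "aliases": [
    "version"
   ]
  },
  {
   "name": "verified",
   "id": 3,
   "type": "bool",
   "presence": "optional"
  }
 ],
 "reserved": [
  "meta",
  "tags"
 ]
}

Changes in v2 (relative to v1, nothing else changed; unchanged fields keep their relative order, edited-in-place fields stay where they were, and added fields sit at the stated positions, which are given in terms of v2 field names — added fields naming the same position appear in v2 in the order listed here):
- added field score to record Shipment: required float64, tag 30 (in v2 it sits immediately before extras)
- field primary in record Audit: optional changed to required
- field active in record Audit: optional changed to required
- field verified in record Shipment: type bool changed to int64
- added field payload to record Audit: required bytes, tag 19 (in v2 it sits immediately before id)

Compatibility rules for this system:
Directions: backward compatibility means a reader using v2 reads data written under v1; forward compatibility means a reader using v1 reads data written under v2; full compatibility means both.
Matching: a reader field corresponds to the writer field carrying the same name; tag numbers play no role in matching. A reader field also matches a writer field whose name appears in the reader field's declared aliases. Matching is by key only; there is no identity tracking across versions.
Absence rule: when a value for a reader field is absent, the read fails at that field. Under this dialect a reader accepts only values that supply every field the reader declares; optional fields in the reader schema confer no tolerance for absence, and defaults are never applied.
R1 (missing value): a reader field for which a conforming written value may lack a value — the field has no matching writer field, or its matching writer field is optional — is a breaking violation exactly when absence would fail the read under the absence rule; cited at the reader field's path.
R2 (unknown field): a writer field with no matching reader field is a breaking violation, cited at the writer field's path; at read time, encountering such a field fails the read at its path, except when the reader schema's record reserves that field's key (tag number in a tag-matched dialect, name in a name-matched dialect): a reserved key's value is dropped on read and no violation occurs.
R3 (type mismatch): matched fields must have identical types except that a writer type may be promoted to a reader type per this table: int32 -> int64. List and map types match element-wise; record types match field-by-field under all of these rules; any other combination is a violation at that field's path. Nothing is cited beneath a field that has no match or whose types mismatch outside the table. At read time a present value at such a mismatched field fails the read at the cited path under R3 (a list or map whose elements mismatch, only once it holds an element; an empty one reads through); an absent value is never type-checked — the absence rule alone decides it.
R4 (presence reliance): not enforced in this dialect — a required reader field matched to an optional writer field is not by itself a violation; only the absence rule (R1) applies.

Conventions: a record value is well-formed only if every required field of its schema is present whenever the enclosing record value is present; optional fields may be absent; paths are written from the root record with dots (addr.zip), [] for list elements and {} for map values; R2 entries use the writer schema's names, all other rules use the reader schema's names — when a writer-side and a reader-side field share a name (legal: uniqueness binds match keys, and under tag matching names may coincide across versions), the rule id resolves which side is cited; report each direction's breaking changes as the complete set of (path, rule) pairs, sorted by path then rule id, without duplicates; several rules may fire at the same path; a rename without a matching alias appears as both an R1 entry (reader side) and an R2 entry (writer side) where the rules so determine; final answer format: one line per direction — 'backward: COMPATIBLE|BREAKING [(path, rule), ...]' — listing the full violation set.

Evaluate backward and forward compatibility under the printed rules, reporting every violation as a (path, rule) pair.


each type pair in Shipment: writer, then reader
checking backward for Shipment: reader v2 against writer v1:
  score: no writer match
  extras <- extras (map<string, float64> -> map<string, float64>, writer required)
  addr <- addr (Audit -> Audit, writer optional)
  name <- name (string -> string, writer required)
  verified <- verified (bool -> int64, writer optional)
  addr.payload: no writer match
  addr.id <- addr.id (int64 -> int64, writer required)
  addr.primary <- addr.primary (bool -> bool, writer optional)
  addr.active <- addr.active (bool -> bool, writer optional)
  addr.score <- addr.score (float64 -> float64, writer optional)
  R1 fires at addr
  R1 fires at addr.active
  R1 fires at addr.payload
  R1 fires at addr.primary
  R1 fires at addr.score
  R1 fires at score
  R1 fires at verified
  R3 fires at verified
  => backward: BREAKING (8)
checking forward for Shipment: reader v1 against writer v2:
  extras <- extras (map<string, float64> -> map<string, float64>, writer required)
  addr <- addr (Audit -> Audit, writer optional)
  name <- name (string -> string, writer required)
  verified <- verified (int64 -> bool, writer optional)
  score (writer side), unknown to reader
  addr.id <- addr.id (int64 -> int64, writer required)
  addr.primary <- addr.primary (bool -> bool, writer required)
  addr.active <- addr.active (bool -> bool, writer required)
  addr.score <- addr.score (float64 -> float64, writer optional)
  addr.payload (writer side), unknown to reader
  R1 fires at addr
  R2 fires at addr.payload
  R1 fires at addr.score
  R2 fires at score
  R1 fires at verified
  R3 fires at verified
  => forward: BREAKING (6)

backward: BREAKING [(addr, R1), (addr.active, R1), (addr.payload, R1), (addr.primary, R1), (addr.score, R1), (score, R1), (verified, R1), (verified, R3)]; forward: BREAKING [(addr, R1), (addr.payload, R2), (addr.score, R1), (score, R2), (verified, R1), (verified, R3)]
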